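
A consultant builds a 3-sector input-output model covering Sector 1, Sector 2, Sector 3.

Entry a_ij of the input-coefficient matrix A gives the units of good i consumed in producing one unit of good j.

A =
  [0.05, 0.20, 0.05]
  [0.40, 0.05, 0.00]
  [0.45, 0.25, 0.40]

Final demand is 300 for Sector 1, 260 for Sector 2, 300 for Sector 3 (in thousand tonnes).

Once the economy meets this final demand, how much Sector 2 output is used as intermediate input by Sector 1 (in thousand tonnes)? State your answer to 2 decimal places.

z_21 = 188.13

I − A =
  [   0.95    -0.20    -0.05]
  [  -0.40     0.95     0.00]
  [  -0.45    -0.25     0.60]
Cofactors of I−A, C_ij = (−1)^(i+j)·(minor ij) (rows/columns in the sector order above):
  C_11 = (0.95)(0.60) − (0.00)(-0.25) = 0.5700
  C_12 = −[(-0.40)(0.60) − (0.00)(-0.45)] = 0.2400
  C_13 = (-0.40)(-0.25) − (0.95)(-0.45) = 0.5275
  C_21 = −[(-0.20)(0.60) − (-0.05)(-0.25)] = 0.1325
  C_22 = (0.95)(0.60) − (-0.05)(-0.45) = 0.5475
  C_23 = −[(0.95)(-0.25) − (-0.20)(-0.45)] = 0.3275
  C_31 = (-0.20)(0.00) − (-0.05)(0.95) = 0.0475
  C_32 = −[(0.95)(0.00) − (-0.05)(-0.40)] = 0.0200
  C_33 = (0.95)(0.95) − (-0.20)(-0.40) = 0.8225
det(I−A) = Σ_j (I−A)_1j·C_1j = (0.95)(0.5700) + (-0.20)(0.2400) + (-0.05)(0.5275) = 0.467125
adj(I−A) = Cᵀ =
  [ 0.5700   0.1325   0.0475]
  [ 0.2400   0.5475   0.0200]
  [ 0.5275   0.3275   0.8225]
(I − A)⁻¹ = adj(I−A) / det(I−A) ≈
  [   1.2202     0.2836     0.1017]
  [   0.5138     1.1721     0.0428]
  [   1.1292     0.7011     1.7608]
First solve x = (I − A)⁻¹ d = adj(I−A)·d / det(I−A); in particular x_1 = (0.5700·300 + 0.1325·260 + 0.0475·300) / 0.467125 = 219.70 / 0.467125 ≈ 470.3238.
Intermediate flow from 2 to 1: z_21 = a_21 · x_1 = 0.40 × 219.70 / 0.467125 = 87.88 / 0.467125 ≈ 188.13.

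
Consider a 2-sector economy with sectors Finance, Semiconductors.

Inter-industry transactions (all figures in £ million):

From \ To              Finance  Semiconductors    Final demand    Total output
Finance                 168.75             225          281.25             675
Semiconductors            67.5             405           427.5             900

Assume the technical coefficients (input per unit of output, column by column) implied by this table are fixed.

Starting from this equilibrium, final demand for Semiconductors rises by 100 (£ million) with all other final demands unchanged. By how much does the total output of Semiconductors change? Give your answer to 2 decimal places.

Δx_2 = 193.55

Technical coefficients a_ij = z_ij / X_j:
  a_11 = 168.75/675 = 0.25, a_21 = 67.5/675 = 0.10
  a_12 = 225/900 = 0.25, a_22 = 405/900 = 0.45
I − A =
  [   0.75    -0.25]
  [  -0.10     0.55]
det(I−A) = (0.75)(0.55) − (-0.25)(-0.10) = 0.3875
adj(I−A) = [[0.55, 0.25], [0.10, 0.75]]
(I − A)⁻¹ = adj(I−A) / det(I−A) ≈
  [   1.4194     0.6452]
  [   0.2581     1.9355]
Δx = (I − A)⁻¹ Δd with Δd having +100 in the Semiconductors component and 0 elsewhere.
So Δx_2 = L_22 · (+100), where L_22 = adj(I−A)_22 / det(I−A) = 0.75 / 0.3875.
Δx_2 = 0.75 × (+100) / 0.3875 = 75.00 / 0.3875 ≈ 193.55.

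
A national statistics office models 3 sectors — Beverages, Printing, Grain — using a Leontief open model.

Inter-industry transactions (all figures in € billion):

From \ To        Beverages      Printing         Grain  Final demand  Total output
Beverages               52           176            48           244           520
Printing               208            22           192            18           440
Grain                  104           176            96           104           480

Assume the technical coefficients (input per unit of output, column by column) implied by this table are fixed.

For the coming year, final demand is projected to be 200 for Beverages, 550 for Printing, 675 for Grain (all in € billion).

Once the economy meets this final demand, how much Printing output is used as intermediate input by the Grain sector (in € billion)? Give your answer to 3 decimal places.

z_23 = 905.652

Technical coefficients a_ij = z_ij / X_j:
  a_11 = 52/520 = 0.10, a_21 = 208/520 = 0.40, a_31 = 104/520 = 0.20
  a_12 = 176/440 = 0.40, a_22 = 22/440 = 0.05, a_32 = 176/440 = 0.40
  a_13 = 48/480 = 0.10, a_23 = 192/480 = 0.40, a_33 = 96/480 = 0.20
I − A =
  [   0.90    -0.40    -0.10]
  [  -0.40     0.95    -0.40]
  [  -0.20    -0.40     0.80]
Cofactors of I−A, C_ij = (−1)^(i+j)·(minor ij) (rows/columns in the sector order above):
  C_11 = (0.95)(0.80) − (-0.40)(-0.40) = 0.6000
  C_12 = −[(-0.40)(0.80) − (-0.40)(-0.20)] = 0.4000
  C_13 = (-0.40)(-0.40) − (0.95)(-0.20) = 0.3500
  C_21 = −[(-0.40)(0.80) − (-0.10)(-0.40)] = 0.3600
  C_22 = (0.90)(0.80) − (-0.10)(-0.20) = 0.7000
  C_23 = −[(0.90)(-0.40) − (-0.40)(-0.20)] = 0.4400
  C_31 = (-0.40)(-0.40) − (-0.10)(0.95) = 0.2550
  C_32 = −[(0.90)(-0.40) − (-0.10)(-0.40)] = 0.4000
  C_33 = (0.90)(0.95) − (-0.40)(-0.40) = 0.6950
det(I−A) = Σ_j (I−A)_1j·C_1j = (0.90)(0.6000) + (-0.40)(0.4000) + (-0.10)(0.3500) = 0.3450
adj(I−A) = Cᵀ =
  [ 0.6000   0.3600   0.2550]
  [ 0.4000   0.7000   0.4000]
  [ 0.3500   0.4400   0.6950]
(I − A)⁻¹ = adj(I−A) / det(I−A) ≈
  [   1.7391     1.0435     0.7391]
  [   1.1594     2.0290     1.1594]
  [   1.0145     1.2754     2.0145]
First solve x = (I − A)⁻¹ d = adj(I−A)·d / det(I−A); in particular x_3 = (0.3500·200 + 0.4400·550 + 0.6950·675) / 0.3450 = 781.125 / 0.3450 ≈ 2264.13043.
Intermediate flow from 2 to 3: z_23 = a_23 · x_3 = 0.40 × 781.125 / 0.3450 = 312.45 / 0.3450 ≈ 905.652.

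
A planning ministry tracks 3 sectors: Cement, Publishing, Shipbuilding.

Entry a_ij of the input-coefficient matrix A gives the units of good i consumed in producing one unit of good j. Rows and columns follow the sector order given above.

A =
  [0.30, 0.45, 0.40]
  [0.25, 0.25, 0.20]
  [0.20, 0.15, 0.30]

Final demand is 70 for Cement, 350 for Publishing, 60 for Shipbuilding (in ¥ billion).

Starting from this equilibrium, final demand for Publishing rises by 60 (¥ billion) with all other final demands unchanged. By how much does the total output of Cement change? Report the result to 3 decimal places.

I − A =
  [   0.70    -0.45    -0.40]
  [  -0.25     0.75    -0.20]
  [  -0.20    -0.15     0.70]
Cofactors of I−A, C_ij = (−1)^(i+j)·(minor ij) (rows/columns in the sector order above):
  C_11 = (0.75)(0.70) − (-0.20)(-0.15) = 0.4950
  C_12 = −[(-0.25)(0.70) − (-0.20)(-0.20)] = 0.2150
  C_13 = (-0.25)(-0.15) − (0.75)(-0.20) = 0.1875
  C_21 = −[(-0.45)(0.70) − (-0.40)(-0.15)] = 0.3750
  C_22 = (0.70)(0.70) − (-0.40)(-0.20) = 0.4100
  C_23 = −[(0.70)(-0.15) − (-0.45)(-0.20)] = 0.1950
  C_31 = (-0.45)(-0.20) − (-0.40)(0.75) = 0.3900
  C_32 = −[(0.70)(-0.20) − (-0.40)(-0.25)] = 0.2400
  C_33 = (0.70)(0.75) − (-0.45)(-0.25) = 0.4125
det(I−A) = Σ_j (I−A)_1j·C_1j = (0.70)(0.4950) + (-0.45)(0.2150) + (-0.40)(0.1875) = 0.17475
adj(I−A) = Cᵀ =
  [ 0.4950   0.3750   0.3900]
  [ 0.2150   0.4100   0.2400]
  [ 0.1875   0.1950   0.4125]
(I − A)⁻¹ = adj(I−A) / det(I−A) ≈
  [   2.8326     2.1459     2.2318]
  [   1.2303     2.3462     1.3734]
  [   1.0730     1.1159     2.3605]
Δx = (I − A)⁻¹ Δd with Δd having +60 in the Publishing component and 0 elsewhere.
So Δx_1 = L_12 · (+60), where L_12 = adj(I−A)_12 / det(I−A) = 0.3750 / 0.17475.
Δx_1 = 0.3750 × (+60) / 0.17475 = 22.50 / 0.17475 ≈ 128.755.

Δx_1 = 128.755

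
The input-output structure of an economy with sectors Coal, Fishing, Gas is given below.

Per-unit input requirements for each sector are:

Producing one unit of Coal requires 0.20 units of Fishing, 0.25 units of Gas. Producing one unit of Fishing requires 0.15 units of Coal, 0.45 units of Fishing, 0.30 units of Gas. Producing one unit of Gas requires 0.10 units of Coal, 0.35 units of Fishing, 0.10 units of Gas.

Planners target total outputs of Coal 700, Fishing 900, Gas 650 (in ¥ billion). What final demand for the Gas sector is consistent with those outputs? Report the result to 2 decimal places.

d_3 = 140.00

I − A =
  [   1.00    -0.15    -0.10]
  [  -0.20     0.55    -0.35]
  [  -0.25    -0.30     0.90]
d = (I − A) x:
  d_1 = (+1.00)·700 + (-0.15)·900 + (-0.10)·650 = 500.00
  d_2 = (-0.20)·700 + (+0.55)·900 + (-0.35)·650 = 127.50
  d_3 = (-0.25)·700 + (-0.30)·900 + (+0.90)·650 = 140.00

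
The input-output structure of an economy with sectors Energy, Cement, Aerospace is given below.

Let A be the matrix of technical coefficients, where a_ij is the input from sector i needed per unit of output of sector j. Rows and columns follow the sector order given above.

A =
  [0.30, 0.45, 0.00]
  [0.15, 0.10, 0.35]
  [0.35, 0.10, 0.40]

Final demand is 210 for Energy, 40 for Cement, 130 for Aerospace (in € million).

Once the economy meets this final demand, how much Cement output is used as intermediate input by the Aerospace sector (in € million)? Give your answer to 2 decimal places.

z_CA = 205.66

I − A =
  [   0.70    -0.45     0.00]
  [  -0.15     0.90    -0.35]
  [  -0.35    -0.10     0.60]
Cofactors of I−A, C_ij = (−1)^(i+j)·(minor ij) (rows/columns in the sector order above):
  C_11 = (0.90)(0.60) − (-0.35)(-0.10) = 0.5050
  C_12 = −[(-0.15)(0.60) − (-0.35)(-0.35)] = 0.2125
  C_13 = (-0.15)(-0.10) − (0.90)(-0.35) = 0.3300
  C_21 = −[(-0.45)(0.60) − (0.00)(-0.10)] = 0.2700
  C_22 = (0.70)(0.60) − (0.00)(-0.35) = 0.4200
  C_23 = −[(0.70)(-0.10) − (-0.45)(-0.35)] = 0.2275
  C_31 = (-0.45)(-0.35) − (0.00)(0.90) = 0.1575
  C_32 = −[(0.70)(-0.35) − (0.00)(-0.15)] = 0.2450
  C_33 = (0.70)(0.90) − (-0.45)(-0.15) = 0.5625
det(I−A) = Σ_j (I−A)_1j·C_1j = (0.70)(0.5050) + (-0.45)(0.2125) + (0.00)(0.3300) = 0.257875
adj(I−A) = Cᵀ =
  [ 0.5050   0.2700   0.1575]
  [ 0.2125   0.4200   0.2450]
  [ 0.3300   0.2275   0.5625]
(I − A)⁻¹ = adj(I−A) / det(I−A) ≈
  [   1.9583     1.0470     0.6108]
  [   0.8240     1.6287     0.9501]
  [   1.2797     0.8822     2.1813]
First solve x = (I − A)⁻¹ d = adj(I−A)·d / det(I−A); in particular x_A = (0.3300·210 + 0.2275·40 + 0.5625·130) / 0.257875 = 151.525 / 0.257875 ≈ 587.5909.
Intermediate flow from C to A: z_CA = a_CA · x_A = 0.35 × 151.525 / 0.257875 = 53.03375 / 0.257875 ≈ 205.66.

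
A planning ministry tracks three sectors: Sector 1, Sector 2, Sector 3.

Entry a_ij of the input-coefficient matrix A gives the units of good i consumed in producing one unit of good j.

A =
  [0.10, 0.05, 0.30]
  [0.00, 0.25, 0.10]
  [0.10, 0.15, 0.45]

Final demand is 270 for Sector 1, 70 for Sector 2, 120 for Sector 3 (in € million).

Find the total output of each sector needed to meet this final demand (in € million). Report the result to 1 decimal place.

I − A =
  [   0.90    -0.05    -0.30]
  [   0.00     0.75    -0.10]
  [  -0.10    -0.15     0.55]
Cofactors of I−A, C_ij = (−1)^(i+j)·(minor ij) (rows/columns in the sector order above):
  C_11 = (0.75)(0.55) − (-0.10)(-0.15) = 0.3975
  C_12 = −[(0.00)(0.55) − (-0.10)(-0.10)] = 0.0100
  C_13 = (0.00)(-0.15) − (0.75)(-0.10) = 0.0750
  C_21 = −[(-0.05)(0.55) − (-0.30)(-0.15)] = 0.0725
  C_22 = (0.90)(0.55) − (-0.30)(-0.10) = 0.4650
  C_23 = −[(0.90)(-0.15) − (-0.05)(-0.10)] = 0.1400
  C_31 = (-0.05)(-0.10) − (-0.30)(0.75) = 0.2300
  C_32 = −[(0.90)(-0.10) − (-0.30)(0.00)] = 0.0900
  C_33 = (0.90)(0.75) − (-0.05)(0.00) = 0.6750
det(I−A) = Σ_j (I−A)_1j·C_1j = (0.90)(0.3975) + (-0.05)(0.0100) + (-0.30)(0.0750) = 0.33475
adj(I−A) = Cᵀ =
  [ 0.3975   0.0725   0.2300]
  [ 0.0100   0.4650   0.0900]
  [ 0.0750   0.1400   0.6750]
(I − A)⁻¹ = adj(I−A) / det(I−A) ≈
  [   1.1875     0.2166     0.6871]
  [   0.0299     1.3891     0.2689]
  [   0.2240     0.4182     2.0164]
x = (I − A)⁻¹ d = adj(I−A)·d / det(I−A), with det(I−A) = 0.33475:
  x_1 = (0.3975·270 + 0.0725·70 + 0.2300·120) / 0.33475 = 140.00 / 0.33475 ≈ 418.2
  x_2 = (0.0100·270 + 0.4650·70 + 0.0900·120) / 0.33475 = 46.05 / 0.33475 ≈ 137.6
  x_3 = (0.0750·270 + 0.1400·70 + 0.6750·120) / 0.33475 = 111.05 / 0.33475 ≈ 331.7

x_1 = 418.2, x_2 = 137.6, x_3 = 331.7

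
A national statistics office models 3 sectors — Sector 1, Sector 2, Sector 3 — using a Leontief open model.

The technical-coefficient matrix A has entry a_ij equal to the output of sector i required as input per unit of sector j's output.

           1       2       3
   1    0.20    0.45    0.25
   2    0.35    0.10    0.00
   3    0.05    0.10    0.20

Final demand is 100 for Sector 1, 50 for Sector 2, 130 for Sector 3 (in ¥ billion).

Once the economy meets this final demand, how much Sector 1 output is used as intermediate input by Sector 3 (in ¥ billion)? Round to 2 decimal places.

z_13 = 50.15

I − A =
  [   0.80    -0.45    -0.25]
  [  -0.35     0.90     0.00]
  [  -0.05    -0.10     0.80]
Cofactors of I−A, C_ij = (−1)^(i+j)·(minor ij) (rows/columns in the sector order above):
  C_11 = (0.90)(0.80) − (0.00)(-0.10) = 0.7200
  C_12 = −[(-0.35)(0.80) − (0.00)(-0.05)] = 0.2800
  C_13 = (-0.35)(-0.10) − (0.90)(-0.05) = 0.0800
  C_21 = −[(-0.45)(0.80) − (-0.25)(-0.10)] = 0.3850
  C_22 = (0.80)(0.80) − (-0.25)(-0.05) = 0.6275
  C_23 = −[(0.80)(-0.10) − (-0.45)(-0.05)] = 0.1025
  C_31 = (-0.45)(0.00) − (-0.25)(0.90) = 0.2250
  C_32 = −[(0.80)(0.00) − (-0.25)(-0.35)] = 0.0875
  C_33 = (0.80)(0.90) − (-0.45)(-0.35) = 0.5625
det(I−A) = Σ_j (I−A)_1j·C_1j = (0.80)(0.7200) + (-0.45)(0.2800) + (-0.25)(0.0800) = 0.4300
adj(I−A) = Cᵀ =
  [ 0.7200   0.3850   0.2250]
  [ 0.2800   0.6275   0.0875]
  [ 0.0800   0.1025   0.5625]
(I − A)⁻¹ = adj(I−A) / det(I−A) ≈
  [   1.6744     0.8953     0.5233]
  [   0.6512     1.4593     0.2035]
  [   0.1860     0.2384     1.3081]
First solve x = (I − A)⁻¹ d = adj(I−A)·d / det(I−A); in particular x_3 = (0.0800·100 + 0.1025·50 + 0.5625·130) / 0.4300 = 86.25 / 0.4300 ≈ 200.5814.
Intermediate flow from 1 to 3: z_13 = a_13 · x_3 = 0.25 × 86.25 / 0.4300 = 21.5625 / 0.4300 ≈ 50.15.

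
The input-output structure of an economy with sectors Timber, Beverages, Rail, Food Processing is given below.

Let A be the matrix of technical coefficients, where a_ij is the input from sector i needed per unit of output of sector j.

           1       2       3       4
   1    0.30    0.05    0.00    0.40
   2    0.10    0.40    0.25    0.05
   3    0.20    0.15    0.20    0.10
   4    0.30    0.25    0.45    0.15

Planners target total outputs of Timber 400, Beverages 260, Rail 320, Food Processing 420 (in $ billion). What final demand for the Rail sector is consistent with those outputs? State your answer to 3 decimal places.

I − A =
  [   0.70    -0.05     0.00    -0.40]
  [  -0.10     0.60    -0.25    -0.05]
  [  -0.20    -0.15     0.80    -0.10]
  [  -0.30    -0.25    -0.45     0.85]
d = (I − A) x:
  d_1 = (+0.70)·400 + (-0.05)·260 + (+0.00)·320 + (-0.40)·420 = 99.000
  d_2 = (-0.10)·400 + (+0.60)·260 + (-0.25)·320 + (-0.05)·420 = 15.000
  d_3 = (-0.20)·400 + (-0.15)·260 + (+0.80)·320 + (-0.10)·420 = 95.000
  d_4 = (-0.30)·400 + (-0.25)·260 + (-0.45)·320 + (+0.85)·420 = 28.000

d_3 = 95.000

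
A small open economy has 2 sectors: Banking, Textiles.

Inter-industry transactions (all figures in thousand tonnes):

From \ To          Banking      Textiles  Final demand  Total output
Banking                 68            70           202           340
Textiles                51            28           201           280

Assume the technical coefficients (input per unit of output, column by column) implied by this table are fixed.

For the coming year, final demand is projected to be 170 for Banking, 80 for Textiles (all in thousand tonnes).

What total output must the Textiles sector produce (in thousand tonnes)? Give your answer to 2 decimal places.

x_2 = 131.14

Technical coefficients a_ij = z_ij / X_j:
  a_11 = 68/340 = 0.20, a_21 = 51/340 = 0.15
  a_12 = 70/280 = 0.25, a_22 = 28/280 = 0.10
I − A =
  [   0.80    -0.25]
  [  -0.15     0.90]
det(I−A) = (0.80)(0.90) − (-0.25)(-0.15) = 0.6825
adj(I−A) = [[0.90, 0.25], [0.15, 0.80]]
(I − A)⁻¹ = adj(I−A) / det(I−A) ≈
  [   1.3187     0.3663]
  [   0.2198     1.1722]
x = (I − A)⁻¹ d = adj(I−A)·d / det(I−A), with det(I−A) = 0.6825:
  x_1 = (0.90·170 + 0.25·80) / 0.6825 = 173.00 / 0.6825 ≈ 253.48
  x_2 = (0.15·170 + 0.80·80) / 0.6825 = 89.50 / 0.6825 ≈ 131.14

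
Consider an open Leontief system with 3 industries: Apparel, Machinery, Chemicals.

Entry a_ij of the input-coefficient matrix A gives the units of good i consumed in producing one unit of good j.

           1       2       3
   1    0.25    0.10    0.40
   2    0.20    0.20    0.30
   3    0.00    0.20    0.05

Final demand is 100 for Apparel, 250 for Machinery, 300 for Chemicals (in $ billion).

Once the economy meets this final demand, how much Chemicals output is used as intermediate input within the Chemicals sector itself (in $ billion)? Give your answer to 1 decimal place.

I − A =
  [   0.75    -0.10    -0.40]
  [  -0.20     0.80    -0.30]
  [   0.00    -0.20     0.95]
Cofactors of I−A, C_ij = (−1)^(i+j)·(minor ij) (rows/columns in the sector order above):
  C_11 = (0.80)(0.95) − (-0.30)(-0.20) = 0.7000
  C_12 = −[(-0.20)(0.95) − (-0.30)(0.00)] = 0.1900
  C_13 = (-0.20)(-0.20) − (0.80)(0.00) = 0.0400
  C_21 = −[(-0.10)(0.95) − (-0.40)(-0.20)] = 0.1750
  C_22 = (0.75)(0.95) − (-0.40)(0.00) = 0.7125
  C_23 = −[(0.75)(-0.20) − (-0.10)(0.00)] = 0.1500
  C_31 = (-0.10)(-0.30) − (-0.40)(0.80) = 0.3500
  C_32 = −[(0.75)(-0.30) − (-0.40)(-0.20)] = 0.3050
  C_33 = (0.75)(0.80) − (-0.10)(-0.20) = 0.5800
det(I−A) = Σ_j (I−A)_1j·C_1j = (0.75)(0.7000) + (-0.10)(0.1900) + (-0.40)(0.0400) = 0.4900
adj(I−A) = Cᵀ =
  [ 0.7000   0.1750   0.3500]
  [ 0.1900   0.7125   0.3050]
  [ 0.0400   0.1500   0.5800]
(I − A)⁻¹ = adj(I−A) / det(I−A) ≈
  [   1.4286     0.3571     0.7143]
  [   0.3878     1.4541     0.6224]
  [   0.0816     0.3061     1.1837]
First solve x = (I − A)⁻¹ d = adj(I−A)·d / det(I−A); in particular x_3 = (0.0400·100 + 0.1500·250 + 0.5800·300) / 0.4900 = 215.50 / 0.4900 ≈ 439.796.
Intermediate flow from 3 to 3: z_33 = a_33 · x_3 = 0.05 × 215.50 / 0.4900 = 10.775 / 0.4900 ≈ 22.0.

z_33 = 22.0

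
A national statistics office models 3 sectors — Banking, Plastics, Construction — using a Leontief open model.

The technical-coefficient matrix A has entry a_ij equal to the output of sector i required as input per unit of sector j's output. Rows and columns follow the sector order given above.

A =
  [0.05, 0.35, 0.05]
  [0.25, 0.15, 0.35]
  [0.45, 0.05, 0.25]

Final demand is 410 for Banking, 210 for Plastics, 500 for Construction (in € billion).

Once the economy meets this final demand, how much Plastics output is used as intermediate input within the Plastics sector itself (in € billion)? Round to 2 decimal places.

z_PP = 153.46

I − A =
  [   0.95    -0.35    -0.05]
  [  -0.25     0.85    -0.35]
  [  -0.45    -0.05     0.75]
Cofactors of I−A, C_ij = (−1)^(i+j)·(minor ij) (rows/columns in the sector order above):
  C_11 = (0.85)(0.75) − (-0.35)(-0.05) = 0.6200
  C_12 = −[(-0.25)(0.75) − (-0.35)(-0.45)] = 0.3450
  C_13 = (-0.25)(-0.05) − (0.85)(-0.45) = 0.3950
  C_21 = −[(-0.35)(0.75) − (-0.05)(-0.05)] = 0.2650
  C_22 = (0.95)(0.75) − (-0.05)(-0.45) = 0.6900
  C_23 = −[(0.95)(-0.05) − (-0.35)(-0.45)] = 0.2050
  C_31 = (-0.35)(-0.35) − (-0.05)(0.85) = 0.1650
  C_32 = −[(0.95)(-0.35) − (-0.05)(-0.25)] = 0.3450
  C_33 = (0.95)(0.85) − (-0.35)(-0.25) = 0.7200
det(I−A) = Σ_j (I−A)_1j·C_1j = (0.95)(0.6200) + (-0.35)(0.3450) + (-0.05)(0.3950) = 0.4485
adj(I−A) = Cᵀ =
  [ 0.6200   0.2650   0.1650]
  [ 0.3450   0.6900   0.3450]
  [ 0.3950   0.2050   0.7200]
(I − A)⁻¹ = adj(I−A) / det(I−A) ≈
  [   1.3824     0.5909     0.3679]
  [   0.7692     1.5385     0.7692]
  [   0.8807     0.4571     1.6054]
First solve x = (I − A)⁻¹ d = adj(I−A)·d / det(I−A); in particular x_P = (0.3450·410 + 0.6900·210 + 0.3450·500) / 0.4485 = 458.85 / 0.4485 ≈ 1023.0769.
Intermediate flow from P to P: z_PP = a_PP · x_P = 0.15 × 458.85 / 0.4485 = 68.8275 / 0.4485 ≈ 153.46.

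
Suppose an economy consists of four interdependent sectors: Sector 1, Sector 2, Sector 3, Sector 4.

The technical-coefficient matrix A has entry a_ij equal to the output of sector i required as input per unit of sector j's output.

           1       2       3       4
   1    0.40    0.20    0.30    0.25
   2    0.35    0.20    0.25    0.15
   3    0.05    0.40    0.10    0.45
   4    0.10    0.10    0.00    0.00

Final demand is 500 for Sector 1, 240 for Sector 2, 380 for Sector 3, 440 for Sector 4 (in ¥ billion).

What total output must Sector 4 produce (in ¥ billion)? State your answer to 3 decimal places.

I − A =
  [   0.60    -0.20    -0.30    -0.25]
  [  -0.35     0.80    -0.25    -0.15]
  [  -0.05    -0.40     0.90    -0.45]
  [  -0.10    -0.10     0.00     1.00]
Compute the cofactors C_ij = (−1)^(i+j)·(3×3 minor ij) of I−A; the adjugate is their transpose:
adj(I−A) = Cᵀ =
  [ 0.595250   0.336000   0.291750   0.330500]
  [ 0.352250   0.489000   0.253250   0.275375]
  [ 0.237000   0.277250   0.369250   0.267000]
  [ 0.094750   0.082500   0.054500   0.252500]
det(I−A) = Σ_j (I−A)_1j·C_1j = (0.60)(0.595250) + (-0.20)(0.352250) + (-0.30)(0.237000) + (-0.25)(0.094750) = 0.1919125
(I − A)⁻¹ = adj(I−A) / det(I−A) ≈
  [   3.1017     1.7508     1.5202     1.7221]
  [   1.8355     2.5480     1.3196     1.4349]
  [   1.2349     1.4447     1.9241     1.3913]
  [   0.4937     0.4299     0.2840     1.3157]
x = (I − A)⁻¹ d = adj(I−A)·d / det(I−A), with det(I−A) = 0.1919125:
  x_1 = (0.595250·500 + 0.336000·240 + 0.291750·380 + 0.330500·440) / 0.1919125 = 634.55 / 0.1919125 ≈ 3306.455
  x_2 = (0.352250·500 + 0.489000·240 + 0.253250·380 + 0.275375·440) / 0.1919125 = 510.885 / 0.1919125 ≈ 2662.073
  x_3 = (0.237000·500 + 0.277250·240 + 0.369250·380 + 0.267000·440) / 0.1919125 = 442.835 / 0.1919125 ≈ 2307.484
  x_4 = (0.094750·500 + 0.082500·240 + 0.054500·380 + 0.252500·440) / 0.1919125 = 198.985 / 0.1919125 ≈ 1036.853

x_4 = 1036.853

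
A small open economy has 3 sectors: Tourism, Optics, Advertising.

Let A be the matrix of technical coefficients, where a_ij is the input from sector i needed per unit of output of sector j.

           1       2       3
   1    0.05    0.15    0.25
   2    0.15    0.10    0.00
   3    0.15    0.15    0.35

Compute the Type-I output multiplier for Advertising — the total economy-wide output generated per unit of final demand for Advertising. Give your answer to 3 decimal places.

I − A =
  [   0.95    -0.15    -0.25]
  [  -0.15     0.90     0.00]
  [  -0.15    -0.15     0.65]
Cofactors of I−A, C_ij = (−1)^(i+j)·(minor ij) (rows/columns in the sector order above):
  C_11 = (0.90)(0.65) − (0.00)(-0.15) = 0.5850
  C_12 = −[(-0.15)(0.65) − (0.00)(-0.15)] = 0.0975
  C_13 = (-0.15)(-0.15) − (0.90)(-0.15) = 0.1575
  C_21 = −[(-0.15)(0.65) − (-0.25)(-0.15)] = 0.1350
  C_22 = (0.95)(0.65) − (-0.25)(-0.15) = 0.5800
  C_23 = −[(0.95)(-0.15) − (-0.15)(-0.15)] = 0.1650
  C_31 = (-0.15)(0.00) − (-0.25)(0.90) = 0.2250
  C_32 = −[(0.95)(0.00) − (-0.25)(-0.15)] = 0.0375
  C_33 = (0.95)(0.90) − (-0.15)(-0.15) = 0.8325
det(I−A) = Σ_j (I−A)_1j·C_1j = (0.95)(0.5850) + (-0.15)(0.0975) + (-0.25)(0.1575) = 0.50175
adj(I−A) = Cᵀ =
  [ 0.5850   0.1350   0.2250]
  [ 0.0975   0.5800   0.0375]
  [ 0.1575   0.1650   0.8325]
(I − A)⁻¹ = adj(I−A) / det(I−A) ≈
  [   1.1659     0.2691     0.4484]
  [   0.1943     1.1560     0.0747]
  [   0.3139     0.3288     1.6592]
The output multiplier for sector j is the column-j sum of the Leontief inverse (I − A)⁻¹ = adj(I−A) / det(I−A).
Column 3 of adj(I−A): (0.2250, 0.0375, 0.8325); det(I−A) = 0.50175.
m_3 = (0.2250 + 0.0375 + 0.8325) / 0.50175 = 1.095 / 0.50175 ≈ 2.182.

m_3 = 2.182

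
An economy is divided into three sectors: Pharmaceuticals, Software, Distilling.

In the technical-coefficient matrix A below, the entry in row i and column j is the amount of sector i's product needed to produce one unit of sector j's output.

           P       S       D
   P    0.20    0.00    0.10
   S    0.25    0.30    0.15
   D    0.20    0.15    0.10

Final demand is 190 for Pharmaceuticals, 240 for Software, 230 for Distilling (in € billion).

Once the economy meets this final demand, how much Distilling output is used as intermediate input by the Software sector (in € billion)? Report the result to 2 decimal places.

I − A =
  [   0.80     0.00    -0.10]
  [  -0.25     0.70    -0.15]
  [  -0.20    -0.15     0.90]
Cofactors of I−A, C_ij = (−1)^(i+j)·(minor ij) (rows/columns in the sector order above):
  C_11 = (0.70)(0.90) − (-0.15)(-0.15) = 0.6075
  C_12 = −[(-0.25)(0.90) − (-0.15)(-0.20)] = 0.2550
  C_13 = (-0.25)(-0.15) − (0.70)(-0.20) = 0.1775
  C_21 = −[(0.00)(0.90) − (-0.10)(-0.15)] = 0.0150
  C_22 = (0.80)(0.90) − (-0.10)(-0.20) = 0.7000
  C_23 = −[(0.80)(-0.15) − (0.00)(-0.20)] = 0.1200
  C_31 = (0.00)(-0.15) − (-0.10)(0.70) = 0.0700
  C_32 = −[(0.80)(-0.15) − (-0.10)(-0.25)] = 0.1450
  C_33 = (0.80)(0.70) − (0.00)(-0.25) = 0.5600
det(I−A) = Σ_j (I−A)_1j·C_1j = (0.80)(0.6075) + (0.00)(0.2550) + (-0.10)(0.1775) = 0.46825
adj(I−A) = Cᵀ =
  [ 0.6075   0.0150   0.0700]
  [ 0.2550   0.7000   0.1450]
  [ 0.1775   0.1200   0.5600]
(I − A)⁻¹ = adj(I−A) / det(I−A) ≈
  [   1.2974     0.0320     0.1495]
  [   0.5446     1.4949     0.3097]
  [   0.3791     0.2563     1.1959]
First solve x = (I − A)⁻¹ d = adj(I−A)·d / det(I−A); in particular x_S = (0.2550·190 + 0.7000·240 + 0.1450·230) / 0.46825 = 249.80 / 0.46825 ≈ 533.4757.
Intermediate flow from D to S: z_DS = a_DS · x_S = 0.15 × 249.80 / 0.46825 = 37.47 / 0.46825 ≈ 80.02.

z_DS = 80.02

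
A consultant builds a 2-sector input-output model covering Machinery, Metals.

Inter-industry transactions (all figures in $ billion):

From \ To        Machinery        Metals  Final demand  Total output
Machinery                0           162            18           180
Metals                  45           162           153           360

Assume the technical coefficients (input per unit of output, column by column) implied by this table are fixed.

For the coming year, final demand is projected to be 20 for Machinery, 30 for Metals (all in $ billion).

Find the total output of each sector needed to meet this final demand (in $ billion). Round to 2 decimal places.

x_1 = 56.00, x_2 = 80.00

Technical coefficients a_ij = z_ij / X_j:
  a_11 = 0/180 = 0.00, a_21 = 45/180 = 0.25
  a_12 = 162/360 = 0.45, a_22 = 162/360 = 0.45
I − A =
  [   1.00    -0.45]
  [  -0.25     0.55]
det(I−A) = (1.00)(0.55) − (-0.45)(-0.25) = 0.4375
adj(I−A) = [[0.55, 0.45], [0.25, 1.00]]
(I − A)⁻¹ = adj(I−A) / det(I−A) ≈
  [   1.2571     1.0286]
  [   0.5714     2.2857]
x = (I − A)⁻¹ d = adj(I−A)·d / det(I−A), with det(I−A) = 0.4375:
  x_1 = (0.55·20 + 0.45·30) / 0.4375 = 24.50 / 0.4375 = 56.00
  x_2 = (0.25·20 + 1.00·30) / 0.4375 = 35.00 / 0.4375 = 80.00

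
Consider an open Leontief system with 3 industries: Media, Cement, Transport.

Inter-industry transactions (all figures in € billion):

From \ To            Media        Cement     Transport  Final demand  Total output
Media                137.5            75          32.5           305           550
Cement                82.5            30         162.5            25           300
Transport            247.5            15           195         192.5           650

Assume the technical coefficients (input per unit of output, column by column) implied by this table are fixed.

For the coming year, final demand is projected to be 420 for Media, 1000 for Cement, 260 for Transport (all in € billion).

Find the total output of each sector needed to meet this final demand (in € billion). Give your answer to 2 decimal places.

x_M = 1197.55, x_C = 1660.68, x_T = 1259.90

Technical coefficients a_ij = z_ij / X_j:
  a_MM = 137.5/550 = 0.25, a_CM = 82.5/550 = 0.15, a_TM = 247.5/550 = 0.45
  a_MC = 75/300 = 0.25, a_CC = 30/300 = 0.10, a_TC = 15/300 = 0.05
  a_MT = 32.5/650 = 0.05, a_CT = 162.5/650 = 0.25, a_TT = 195/650 = 0.30
I − A =
  [   0.75    -0.25    -0.05]
  [  -0.15     0.90    -0.25]
  [  -0.45    -0.05     0.70]
Cofactors of I−A, C_ij = (−1)^(i+j)·(minor ij) (rows/columns in the sector order above):
  C_11 = (0.90)(0.70) − (-0.25)(-0.05) = 0.6175
  C_12 = −[(-0.15)(0.70) − (-0.25)(-0.45)] = 0.2175
  C_13 = (-0.15)(-0.05) − (0.90)(-0.45) = 0.4125
  C_21 = −[(-0.25)(0.70) − (-0.05)(-0.05)] = 0.1775
  C_22 = (0.75)(0.70) − (-0.05)(-0.45) = 0.5025
  C_23 = −[(0.75)(-0.05) − (-0.25)(-0.45)] = 0.1500
  C_31 = (-0.25)(-0.25) − (-0.05)(0.90) = 0.1075
  C_32 = −[(0.75)(-0.25) − (-0.05)(-0.15)] = 0.1950
  C_33 = (0.75)(0.90) − (-0.25)(-0.15) = 0.6375
det(I−A) = Σ_j (I−A)_1j·C_1j = (0.75)(0.6175) + (-0.25)(0.2175) + (-0.05)(0.4125) = 0.388125
adj(I−A) = Cᵀ =
  [ 0.6175   0.1775   0.1075]
  [ 0.2175   0.5025   0.1950]
  [ 0.4125   0.1500   0.6375]
(I − A)⁻¹ = adj(I−A) / det(I−A) ≈
  [   1.5910     0.4573     0.2770]
  [   0.5604     1.2947     0.5024]
  [   1.0628     0.3865     1.6425]
x = (I − A)⁻¹ d = adj(I−A)·d / det(I−A), with det(I−A) = 0.388125:
  x_M = (0.6175·420 + 0.1775·1000 + 0.1075·260) / 0.388125 = 464.80 / 0.388125 ≈ 1197.55
  x_C = (0.2175·420 + 0.5025·1000 + 0.1950·260) / 0.388125 = 644.55 / 0.388125 ≈ 1660.68
  x_T = (0.4125·420 + 0.1500·1000 + 0.6375·260) / 0.388125 = 489.00 / 0.388125 ≈ 1259.90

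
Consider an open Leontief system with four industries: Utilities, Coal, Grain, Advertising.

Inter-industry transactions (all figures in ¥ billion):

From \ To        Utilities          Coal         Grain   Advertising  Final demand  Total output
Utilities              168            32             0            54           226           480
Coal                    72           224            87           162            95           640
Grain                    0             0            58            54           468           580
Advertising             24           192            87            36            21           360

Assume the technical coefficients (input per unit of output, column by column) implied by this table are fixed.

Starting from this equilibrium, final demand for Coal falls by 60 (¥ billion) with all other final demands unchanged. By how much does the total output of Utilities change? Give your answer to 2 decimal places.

Technical coefficients a_ij = z_ij / X_j:
  a_11 = 168/480 = 0.35, a_21 = 72/480 = 0.15, a_31 = 0/480 = 0.00, a_41 = 24/480 = 0.05
  a_12 = 32/640 = 0.05, a_22 = 224/640 = 0.35, a_32 = 0/640 = 0.00, a_42 = 192/640 = 0.30
  a_13 = 0/580 = 0.00, a_23 = 87/580 = 0.15, a_33 = 58/580 = 0.10, a_43 = 87/580 = 0.15
  a_14 = 54/360 = 0.15, a_24 = 162/360 = 0.45, a_34 = 54/360 = 0.15, a_44 = 36/360 = 0.10
I − A =
  [   0.65    -0.05     0.00    -0.15]
  [  -0.15     0.65    -0.15    -0.45]
  [   0.00     0.00     0.90    -0.15]
  [  -0.05    -0.30    -0.15     0.90]
Compute the cofactors C_ij = (−1)^(i+j)·(3×3 minor ij) of I−A; the adjugate is their transpose:
adj(I−A) = Cᵀ =
  [ 0.383625   0.079875   0.031500   0.109125]
  [ 0.139500   0.505125   0.133875   0.298125]
  [ 0.011625   0.029625   0.273000   0.062250]
  [ 0.069750   0.177750   0.091875   0.373500]
det(I−A) = Σ_j (I−A)_1j·C_1j = (0.65)(0.383625) + (-0.05)(0.139500) + (0.00)(0.011625) + (-0.15)(0.069750) = 0.23191875
(I − A)⁻¹ = adj(I−A) / det(I−A) ≈
  [   1.6541     0.3444     0.1358     0.4705]
  [   0.6015     2.1780     0.5772     1.2855]
  [   0.0501     0.1277     1.1771     0.2684]
  [   0.3008     0.7664     0.3962     1.6105]
Δx = (I − A)⁻¹ Δd with Δd having -60 in the Coal component and 0 elsewhere.
So Δx_1 = L_12 · (-60), where L_12 = adj(I−A)_12 / det(I−A) = 0.079875 / 0.23191875.
Δx_1 = 0.079875 × (-60) / 0.23191875 = -4.7925 / 0.23191875 ≈ -20.66.

Δx_1 = -20.66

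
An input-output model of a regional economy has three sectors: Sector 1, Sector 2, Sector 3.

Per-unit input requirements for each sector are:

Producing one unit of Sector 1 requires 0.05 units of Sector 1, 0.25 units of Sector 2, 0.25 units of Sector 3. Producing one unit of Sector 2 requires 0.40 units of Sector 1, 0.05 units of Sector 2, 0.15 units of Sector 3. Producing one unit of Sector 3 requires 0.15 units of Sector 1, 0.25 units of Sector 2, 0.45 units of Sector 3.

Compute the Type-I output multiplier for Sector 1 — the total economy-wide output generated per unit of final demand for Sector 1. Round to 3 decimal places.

m_1 = 2.828

I − A =
  [   0.95    -0.40    -0.15]
  [  -0.25     0.95    -0.25]
  [  -0.25    -0.15     0.55]
Cofactors of I−A, C_ij = (−1)^(i+j)·(minor ij) (rows/columns in the sector order above):
  C_11 = (0.95)(0.55) − (-0.25)(-0.15) = 0.4850
  C_12 = −[(-0.25)(0.55) − (-0.25)(-0.25)] = 0.2000
  C_13 = (-0.25)(-0.15) − (0.95)(-0.25) = 0.2750
  C_21 = −[(-0.40)(0.55) − (-0.15)(-0.15)] = 0.2425
  C_22 = (0.95)(0.55) − (-0.15)(-0.25) = 0.4850
  C_23 = −[(0.95)(-0.15) − (-0.40)(-0.25)] = 0.2425
  C_31 = (-0.40)(-0.25) − (-0.15)(0.95) = 0.2425
  C_32 = −[(0.95)(-0.25) − (-0.15)(-0.25)] = 0.2750
  C_33 = (0.95)(0.95) − (-0.40)(-0.25) = 0.8025
det(I−A) = Σ_j (I−A)_1j·C_1j = (0.95)(0.4850) + (-0.40)(0.2000) + (-0.15)(0.2750) = 0.3395
adj(I−A) = Cᵀ =
  [ 0.4850   0.2425   0.2425]
  [ 0.2000   0.4850   0.2750]
  [ 0.2750   0.2425   0.8025]
(I − A)⁻¹ = adj(I−A) / det(I−A) ≈
  [   1.4286     0.7143     0.7143]
  [   0.5891     1.4286     0.8100]
  [   0.8100     0.7143     2.3638]
The output multiplier for sector j is the column-j sum of the Leontief inverse (I − A)⁻¹ = adj(I−A) / det(I−A).
Column 1 of adj(I−A): (0.4850, 0.2000, 0.2750); det(I−A) = 0.3395.
m_1 = (0.4850 + 0.2000 + 0.2750) / 0.3395 = 0.96 / 0.3395 ≈ 2.828.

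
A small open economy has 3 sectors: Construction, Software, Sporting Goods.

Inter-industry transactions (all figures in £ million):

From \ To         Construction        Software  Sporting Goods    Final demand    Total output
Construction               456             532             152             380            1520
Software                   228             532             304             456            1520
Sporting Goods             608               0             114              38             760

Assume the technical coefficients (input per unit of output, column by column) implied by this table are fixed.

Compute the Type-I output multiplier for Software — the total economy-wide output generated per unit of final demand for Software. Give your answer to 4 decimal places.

m_2 = 4.0683

Technical coefficients a_ij = z_ij / X_j:
  a_11 = 456/1520 = 0.30, a_21 = 228/1520 = 0.15, a_31 = 608/1520 = 0.40
  a_12 = 532/1520 = 0.35, a_22 = 532/1520 = 0.35, a_32 = 0/1520 = 0.00
  a_13 = 152/760 = 0.20, a_23 = 304/760 = 0.40, a_33 = 114/760 = 0.15
I − A =
  [   0.70    -0.35    -0.20]
  [  -0.15     0.65    -0.40]
  [  -0.40     0.00     0.85]
Cofactors of I−A, C_ij = (−1)^(i+j)·(minor ij) (rows/columns in the sector order above):
  C_11 = (0.65)(0.85) − (-0.40)(0.00) = 0.5525
  C_12 = −[(-0.15)(0.85) − (-0.40)(-0.40)] = 0.2875
  C_13 = (-0.15)(0.00) − (0.65)(-0.40) = 0.2600
  C_21 = −[(-0.35)(0.85) − (-0.20)(0.00)] = 0.2975
  C_22 = (0.70)(0.85) − (-0.20)(-0.40) = 0.5150
  C_23 = −[(0.70)(0.00) − (-0.35)(-0.40)] = 0.1400
  C_31 = (-0.35)(-0.40) − (-0.20)(0.65) = 0.2700
  C_32 = −[(0.70)(-0.40) − (-0.20)(-0.15)] = 0.3100
  C_33 = (0.70)(0.65) − (-0.35)(-0.15) = 0.4025
det(I−A) = Σ_j (I−A)_1j·C_1j = (0.70)(0.5525) + (-0.35)(0.2875) + (-0.20)(0.2600) = 0.234125
adj(I−A) = Cᵀ =
  [ 0.5525   0.2975   0.2700]
  [ 0.2875   0.5150   0.3100]
  [ 0.2600   0.1400   0.4025]
(I − A)⁻¹ = adj(I−A) / det(I−A) ≈
  [   2.35985     1.27069     1.15323]
  [   1.22798     2.19968     1.32408]
  [   1.11052     0.59797     1.71917]
The output multiplier for sector j is the column-j sum of the Leontief inverse (I − A)⁻¹ = adj(I−A) / det(I−A).
Column 2 of adj(I−A): (0.2975, 0.5150, 0.1400); det(I−A) = 0.234125.
m_2 = (0.2975 + 0.5150 + 0.1400) / 0.234125 = 0.9525 / 0.234125 ≈ 4.0683.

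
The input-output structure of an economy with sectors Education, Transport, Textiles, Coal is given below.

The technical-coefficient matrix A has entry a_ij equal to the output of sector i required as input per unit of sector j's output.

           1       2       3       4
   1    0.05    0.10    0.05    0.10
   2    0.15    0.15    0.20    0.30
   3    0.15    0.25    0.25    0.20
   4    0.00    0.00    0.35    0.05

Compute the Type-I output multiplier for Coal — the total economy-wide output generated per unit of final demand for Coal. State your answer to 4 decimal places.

m_4 = 2.7290

I − A =
  [   0.95    -0.10    -0.05    -0.10]
  [  -0.15     0.85    -0.20    -0.30]
  [  -0.15    -0.25     0.75    -0.20]
  [   0.00     0.00    -0.35     0.95]
Compute the cofactors C_ij = (−1)^(i+j)·(3×3 minor ij) of I−A; the adjugate is their transpose:
adj(I−A) = Cᵀ =
  [ 0.472375   0.084875   0.099625   0.097500]
  [ 0.140625   0.598000   0.292625   0.265250]
  [ 0.156750   0.239875   0.752875   0.250750]
  [ 0.057750   0.088375   0.277375   0.535625]
det(I−A) = Σ_j (I−A)_1j·C_1j = (0.95)(0.472375) + (-0.10)(0.140625) + (-0.05)(0.156750) + (-0.10)(0.057750) = 0.42108125
(I − A)⁻¹ = adj(I−A) / det(I−A) ≈
  [   1.12181     0.20156     0.23659     0.23155]
  [   0.33396     1.42015     0.69494     0.62993]
  [   0.37226     0.56966     1.78796     0.59549]
  [   0.13715     0.20988     0.65872     1.27202]
The output multiplier for sector j is the column-j sum of the Leontief inverse (I − A)⁻¹ = adj(I−A) / det(I−A).
Column 4 of adj(I−A): (0.097500, 0.265250, 0.250750, 0.535625); det(I−A) = 0.42108125.
m_4 = (0.097500 + 0.265250 + 0.250750 + 0.535625) / 0.42108125 = 1.149125 / 0.42108125 ≈ 2.7290.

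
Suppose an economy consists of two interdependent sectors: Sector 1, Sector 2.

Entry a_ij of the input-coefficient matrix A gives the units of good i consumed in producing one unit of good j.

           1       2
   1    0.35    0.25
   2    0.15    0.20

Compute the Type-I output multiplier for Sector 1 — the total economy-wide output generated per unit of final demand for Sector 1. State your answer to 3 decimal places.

I − A =
  [   0.65    -0.25]
  [  -0.15     0.80]
det(I−A) = (0.65)(0.80) − (-0.25)(-0.15) = 0.4825
adj(I−A) = [[0.80, 0.25], [0.15, 0.65]]
(I − A)⁻¹ = adj(I−A) / det(I−A) ≈
  [   1.6580     0.5181]
  [   0.3109     1.3472]
The output multiplier for sector j is the column-j sum of the Leontief inverse (I − A)⁻¹ = adj(I−A) / det(I−A).
Column 1 of adj(I−A): (0.80, 0.15); det(I−A) = 0.4825.
m_1 = (0.80 + 0.15) / 0.4825 = 0.95 / 0.4825 ≈ 1.969.

m_1 = 1.969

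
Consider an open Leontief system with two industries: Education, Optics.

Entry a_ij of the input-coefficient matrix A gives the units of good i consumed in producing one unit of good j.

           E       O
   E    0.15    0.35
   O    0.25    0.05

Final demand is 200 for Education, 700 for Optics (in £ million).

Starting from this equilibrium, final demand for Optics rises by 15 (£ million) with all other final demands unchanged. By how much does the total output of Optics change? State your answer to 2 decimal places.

I − A =
  [   0.85    -0.35]
  [  -0.25     0.95]
det(I−A) = (0.85)(0.95) − (-0.35)(-0.25) = 0.7200
adj(I−A) = [[0.95, 0.35], [0.25, 0.85]]
(I − A)⁻¹ = adj(I−A) / det(I−A) ≈
  [   1.3194     0.4861]
  [   0.3472     1.1806]
Δx = (I − A)⁻¹ Δd with Δd having +15 in the Optics component and 0 elsewhere.
So Δx_O = L_OO · (+15), where L_OO = adj(I−A)_OO / det(I−A) = 0.85 / 0.7200.
Δx_O = 0.85 × (+15) / 0.7200 = 12.75 / 0.7200 ≈ 17.71.

Δx_O = 17.71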